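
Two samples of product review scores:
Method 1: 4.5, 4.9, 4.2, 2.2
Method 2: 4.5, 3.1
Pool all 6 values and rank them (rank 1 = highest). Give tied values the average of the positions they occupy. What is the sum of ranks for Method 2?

Sorted (descending): 4.9, 4.5, 4.5, 4.2, 3.1, 2.2
The 2 values of 4.5 occupy positions 2–3 → average rank (2+3)/2 = 2.5.
Method 2 values → pooled ranks: 4.5→2.5, 3.1→5
Rank sum = 2.5 + 5 = 7.5

7.5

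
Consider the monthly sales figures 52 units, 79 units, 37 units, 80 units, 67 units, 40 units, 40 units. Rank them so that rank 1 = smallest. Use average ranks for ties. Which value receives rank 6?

79

Sorted (ascending): 37, 40, 40, 52, 67, 79, 80
The 2 values of 40 occupy positions 2–3 → average rank (2+3)/2 = 2.5.
Rank 6 → value 79.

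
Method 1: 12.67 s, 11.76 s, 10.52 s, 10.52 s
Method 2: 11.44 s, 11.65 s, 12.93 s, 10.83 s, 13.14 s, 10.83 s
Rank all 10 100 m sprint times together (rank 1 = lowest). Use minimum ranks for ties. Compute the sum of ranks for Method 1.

17

Sorted (ascending): 10.52, 10.52, 10.83, 10.83, 11.44, 11.65, 11.76, 12.67, 12.93, 13.14
The 2 values of 10.52 occupy positions 1–2 → each gets rank 1.
The 2 values of 10.83 occupy positions 3–4 → each gets rank 3.
Method 1 values → pooled ranks: 12.67→8, 11.76→7, 10.52→1, 10.52→1
Rank sum = 8 + 7 + 1 + 1 = 17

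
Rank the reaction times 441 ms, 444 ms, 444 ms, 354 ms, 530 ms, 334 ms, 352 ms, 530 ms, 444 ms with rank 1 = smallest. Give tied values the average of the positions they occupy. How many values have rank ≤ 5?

Sorted (ascending): 334, 352, 354, 441, 444, 444, 444, 530, 530
The 3 values of 444 occupy positions 5–7 → average rank 6.
The 2 values of 530 occupy positions 8–9 → average rank (8+9)/2 = 8.5.
Ranks ≤ 5: {1, 2, 3, 4} → 4 values.

4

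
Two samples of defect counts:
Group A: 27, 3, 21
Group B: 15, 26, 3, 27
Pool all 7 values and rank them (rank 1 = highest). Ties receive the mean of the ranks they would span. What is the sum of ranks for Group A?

12

Sorted (descending): 27, 27, 26, 21, 15, 3, 3
The 2 values of 27 occupy positions 1–2 → average rank (1+2)/2 = 1.5.
The 2 values of 3 occupy positions 6–7 → average rank (6+7)/2 = 6.5.
Group A values → pooled ranks: 27→1.5, 3→6.5, 21→4
Rank sum = 1.5 + 6.5 + 4 = 12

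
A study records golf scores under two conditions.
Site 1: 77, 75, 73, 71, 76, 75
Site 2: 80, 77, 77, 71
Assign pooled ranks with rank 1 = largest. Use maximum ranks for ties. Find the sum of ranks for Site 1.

Sorted (descending): 80, 77, 77, 77, 76, 75, 75, 73, 71, 71
The 3 values of 77 occupy positions 2–4 → each gets rank 4.
The 2 values of 75 occupy positions 6–7 → each gets rank 7.
The 2 values of 71 occupy positions 9–10 → each gets rank 10.
Site 1 values → pooled ranks: 77→4, 75→7, 73→8, 71→10, 76→5, 75→7
Rank sum = 4 + 7 + 8 + 10 + 5 + 7 = 41

41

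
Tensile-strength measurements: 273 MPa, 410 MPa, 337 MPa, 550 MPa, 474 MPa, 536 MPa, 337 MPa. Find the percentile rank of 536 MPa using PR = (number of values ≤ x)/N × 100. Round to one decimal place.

85.7

N = 7.
Strictly below 536: 5. Equal to 536: 1.
PR = 6/7 × 100 = 85.7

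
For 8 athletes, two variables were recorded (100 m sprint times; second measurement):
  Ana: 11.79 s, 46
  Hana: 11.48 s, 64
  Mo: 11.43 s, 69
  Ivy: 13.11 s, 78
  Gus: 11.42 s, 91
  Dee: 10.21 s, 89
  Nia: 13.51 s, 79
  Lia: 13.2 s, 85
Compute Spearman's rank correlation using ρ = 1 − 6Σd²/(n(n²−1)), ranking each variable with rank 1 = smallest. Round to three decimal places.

Ranks of variable 1: 5, 4, 3, 6, 2, 1, 8, 7
Ranks of variable 2: 1, 2, 3, 4, 8, 7, 5, 6
d = r₁ − r₂: 4, 2, 0, 2, -6, -6, 3, 1
d²: 16, 4, 0, 4, 36, 36, 9, 1; Σd² = 106
ρ = 1 − 6·106/(8·63) = 1 − 636/504 = -0.262

-0.262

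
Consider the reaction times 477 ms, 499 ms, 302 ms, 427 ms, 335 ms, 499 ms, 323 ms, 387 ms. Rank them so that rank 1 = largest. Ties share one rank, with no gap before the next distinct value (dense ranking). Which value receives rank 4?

387

Sorted (descending): 499, 499, 477, 427, 387, 335, 323, 302
The 2 values of 499 share dense rank 1.
Remaining distinct values take the next consecutive integers.
Rank 4 → value 387.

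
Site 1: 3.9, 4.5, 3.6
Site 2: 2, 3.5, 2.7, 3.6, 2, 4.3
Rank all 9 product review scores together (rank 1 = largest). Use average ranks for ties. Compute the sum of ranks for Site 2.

36.5

Sorted (descending): 4.5, 4.3, 3.9, 3.6, 3.6, 3.5, 2.7, 2, 2
The 2 values of 3.6 occupy positions 4–5 → average rank (4+5)/2 = 4.5.
The 2 values of 2 occupy positions 8–9 → average rank (8+9)/2 = 8.5.
Site 2 values → pooled ranks: 2→8.5, 3.5→6, 2.7→7, 3.6→4.5, 2→8.5, 4.3→2
Rank sum = 8.5 + 6 + 7 + 4.5 + 8.5 + 2 = 36.5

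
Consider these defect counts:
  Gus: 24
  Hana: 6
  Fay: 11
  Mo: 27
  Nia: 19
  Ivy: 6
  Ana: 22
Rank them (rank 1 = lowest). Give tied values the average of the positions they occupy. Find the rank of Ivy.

Sorted (ascending): 6, 6, 11, 19, 22, 24, 27
The 2 values of 6 occupy positions 1–2 → average rank (1+2)/2 = 1.5.
Ivy has value 6 → rank 1.5.

1.5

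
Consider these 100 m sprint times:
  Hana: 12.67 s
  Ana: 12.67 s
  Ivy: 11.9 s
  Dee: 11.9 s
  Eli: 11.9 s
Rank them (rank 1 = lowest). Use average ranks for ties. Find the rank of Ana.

Sorted (ascending): 11.9, 11.9, 11.9, 12.67, 12.67
The 3 values of 11.9 occupy positions 1–3 → average rank 2.
The 2 values of 12.67 occupy positions 4–5 → average rank (4+5)/2 = 4.5.
Ana has value 12.67 s → rank 4.5.

4.5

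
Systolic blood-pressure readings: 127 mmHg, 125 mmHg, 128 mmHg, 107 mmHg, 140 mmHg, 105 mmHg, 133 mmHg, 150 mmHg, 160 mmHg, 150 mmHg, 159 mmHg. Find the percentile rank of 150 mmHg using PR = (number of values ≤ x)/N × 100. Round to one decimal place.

81.8

N = 11.
Strictly below 150: 7. Equal to 150: 2.
PR = 9/11 × 100 = 81.8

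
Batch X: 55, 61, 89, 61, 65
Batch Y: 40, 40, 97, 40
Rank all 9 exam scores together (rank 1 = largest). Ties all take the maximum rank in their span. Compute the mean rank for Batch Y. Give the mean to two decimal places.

7.00

Sorted (descending): 97, 89, 65, 61, 61, 55, 40, 40, 40
The 2 values of 61 occupy positions 4–5 → each gets rank 5.
The 3 values of 40 occupy positions 7–9 → each gets rank 9.
Batch Y values → pooled ranks: 40→9, 40→9, 97→1, 40→9
Mean rank = (9 + 9 + 1 + 9) / 4 = 7.00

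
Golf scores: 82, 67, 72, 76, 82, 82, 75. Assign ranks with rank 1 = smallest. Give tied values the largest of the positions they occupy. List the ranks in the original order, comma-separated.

7, 1, 2, 4, 7, 7, 3

Sorted (ascending): 67, 72, 75, 76, 82, 82, 82
The 3 values of 82 occupy positions 5–7 → each gets rank 7.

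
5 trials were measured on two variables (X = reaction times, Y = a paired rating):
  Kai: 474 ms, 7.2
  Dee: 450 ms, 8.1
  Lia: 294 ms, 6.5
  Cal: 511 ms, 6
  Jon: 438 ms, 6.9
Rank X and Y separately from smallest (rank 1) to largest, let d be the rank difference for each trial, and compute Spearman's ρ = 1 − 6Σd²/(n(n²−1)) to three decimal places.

Ranks of variable 1: 4, 3, 1, 5, 2
Ranks of variable 2: 4, 5, 2, 1, 3
d = r₁ − r₂: 0, -2, -1, 4, -1
d²: 0, 4, 1, 16, 1; Σd² = 22
ρ = 1 − 6·22/(5·24) = 1 − 132/120 = -0.100

-0.100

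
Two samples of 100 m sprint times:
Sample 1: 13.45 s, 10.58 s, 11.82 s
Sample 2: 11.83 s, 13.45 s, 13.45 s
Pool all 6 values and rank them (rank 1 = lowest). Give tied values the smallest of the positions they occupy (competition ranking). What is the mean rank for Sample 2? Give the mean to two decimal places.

Sorted (ascending): 10.58, 11.82, 11.83, 13.45, 13.45, 13.45
The 3 values of 13.45 occupy positions 4–6 → each gets rank 4.
Sample 2 values → pooled ranks: 11.83→3, 13.45→4, 13.45→4
Mean rank = (3 + 4 + 4) / 3 = 3.67

3.67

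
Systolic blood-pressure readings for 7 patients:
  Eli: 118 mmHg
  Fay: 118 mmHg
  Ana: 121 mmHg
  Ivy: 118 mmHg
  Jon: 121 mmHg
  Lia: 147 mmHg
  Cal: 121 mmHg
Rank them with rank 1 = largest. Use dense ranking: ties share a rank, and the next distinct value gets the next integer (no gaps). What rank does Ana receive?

2

Sorted (descending): 147, 121, 121, 121, 118, 118, 118
The 3 values of 121 share dense rank 2.
The 3 values of 118 share dense rank 3.
Remaining distinct values take the next consecutive integers.
Ana has value 121 mmHg → rank 2.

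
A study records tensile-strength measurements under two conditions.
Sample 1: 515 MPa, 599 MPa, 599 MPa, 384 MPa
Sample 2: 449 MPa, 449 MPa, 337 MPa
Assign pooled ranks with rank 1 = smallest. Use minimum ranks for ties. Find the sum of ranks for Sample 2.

Sorted (ascending): 337, 384, 449, 449, 515, 599, 599
The 2 values of 449 occupy positions 3–4 → each gets rank 3.
The 2 values of 599 occupy positions 6–7 → each gets rank 6.
Sample 2 values → pooled ranks: 449→3, 449→3, 337→1
Rank sum = 3 + 3 + 1 = 7

7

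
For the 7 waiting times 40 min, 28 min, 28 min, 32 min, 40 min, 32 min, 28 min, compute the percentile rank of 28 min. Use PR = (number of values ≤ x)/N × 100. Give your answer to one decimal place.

N = 7.
Strictly below 28: 0. Equal to 28: 3.
PR = 3/7 × 100 = 42.9

42.9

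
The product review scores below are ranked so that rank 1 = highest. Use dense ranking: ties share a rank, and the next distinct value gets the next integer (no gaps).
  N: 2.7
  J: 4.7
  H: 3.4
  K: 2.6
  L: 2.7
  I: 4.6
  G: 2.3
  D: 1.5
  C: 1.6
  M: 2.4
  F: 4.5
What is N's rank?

Sorted (descending): 4.7, 4.6, 4.5, 3.4, 2.7, 2.7, 2.6, 2.4, 2.3, 1.6, 1.5
The 2 values of 2.7 share dense rank 5.
Remaining distinct values take the next consecutive integers.
N has value 2.7 → rank 5.

5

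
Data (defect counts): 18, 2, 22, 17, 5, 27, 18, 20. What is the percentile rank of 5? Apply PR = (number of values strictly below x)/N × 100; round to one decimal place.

12.5

N = 8.
Strictly below 5: 1. Equal to 5: 1.
PR = 1/8 × 100 = 12.5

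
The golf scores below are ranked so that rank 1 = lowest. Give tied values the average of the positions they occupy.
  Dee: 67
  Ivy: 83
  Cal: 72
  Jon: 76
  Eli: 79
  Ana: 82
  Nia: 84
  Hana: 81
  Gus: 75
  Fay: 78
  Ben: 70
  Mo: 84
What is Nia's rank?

Sorted (ascending): 67, 70, 72, 75, 76, 78, 79, 81, 82, 83, 84, 84
The 2 values of 84 occupy positions 11–12 → average rank (11+12)/2 = 11.5.
Nia has value 84 → rank 11.5.

11.5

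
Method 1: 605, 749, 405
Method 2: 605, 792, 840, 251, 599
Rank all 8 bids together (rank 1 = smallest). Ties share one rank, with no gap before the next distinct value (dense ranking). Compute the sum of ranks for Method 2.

21

Sorted (ascending): 251, 405, 599, 605, 605, 749, 792, 840
The 2 values of 605 share dense rank 4.
Remaining distinct values take the next consecutive integers.
Method 2 values → pooled ranks: 605→4, 792→6, 840→7, 251→1, 599→3
Rank sum = 4 + 6 + 7 + 1 + 3 = 21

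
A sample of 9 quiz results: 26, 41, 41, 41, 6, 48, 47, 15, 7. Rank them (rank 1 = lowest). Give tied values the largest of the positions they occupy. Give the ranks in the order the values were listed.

Sorted (ascending): 6, 7, 15, 26, 41, 41, 41, 47, 48
The 3 values of 41 occupy positions 5–7 → each gets rank 7.

4, 7, 7, 7, 1, 9, 8, 3, 2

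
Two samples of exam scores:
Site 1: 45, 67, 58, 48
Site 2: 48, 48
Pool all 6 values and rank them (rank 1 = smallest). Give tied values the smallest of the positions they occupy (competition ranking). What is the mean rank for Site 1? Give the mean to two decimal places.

Sorted (ascending): 45, 48, 48, 48, 58, 67
The 3 values of 48 occupy positions 2–4 → each gets rank 2.
Site 1 values → pooled ranks: 45→1, 67→6, 58→5, 48→2
Mean rank = (1 + 6 + 5 + 2) / 4 = 3.50

3.50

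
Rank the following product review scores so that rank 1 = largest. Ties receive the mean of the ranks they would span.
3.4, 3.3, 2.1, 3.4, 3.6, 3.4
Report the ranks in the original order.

Sorted (descending): 3.6, 3.4, 3.4, 3.4, 3.3, 2.1
The 3 values of 3.4 occupy positions 2–4 → average rank 3.

3, 5, 6, 3, 1, 3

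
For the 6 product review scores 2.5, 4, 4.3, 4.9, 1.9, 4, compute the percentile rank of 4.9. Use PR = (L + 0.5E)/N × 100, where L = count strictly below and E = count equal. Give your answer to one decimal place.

91.7

N = 6.
Strictly below 4.9: 5. Equal to 4.9: 1.
PR = (5 + 0.5·1)/6 × 100 = 91.7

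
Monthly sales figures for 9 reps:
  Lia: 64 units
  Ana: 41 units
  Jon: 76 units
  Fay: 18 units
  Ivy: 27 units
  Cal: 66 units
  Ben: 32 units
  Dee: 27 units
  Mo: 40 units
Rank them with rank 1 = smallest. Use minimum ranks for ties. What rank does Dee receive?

Sorted (ascending): 18, 27, 27, 32, 40, 41, 64, 66, 76
The 2 values of 27 occupy positions 2–3 → each gets rank 2.
Dee has value 27 units → rank 2.

2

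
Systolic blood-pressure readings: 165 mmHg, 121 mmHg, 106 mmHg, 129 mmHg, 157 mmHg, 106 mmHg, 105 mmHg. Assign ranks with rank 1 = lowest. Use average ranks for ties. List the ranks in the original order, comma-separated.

Sorted (ascending): 105, 106, 106, 121, 129, 157, 165
The 2 values of 106 occupy positions 2–3 → average rank (2+3)/2 = 2.5.

7, 4, 2.5, 5, 6, 2.5, 1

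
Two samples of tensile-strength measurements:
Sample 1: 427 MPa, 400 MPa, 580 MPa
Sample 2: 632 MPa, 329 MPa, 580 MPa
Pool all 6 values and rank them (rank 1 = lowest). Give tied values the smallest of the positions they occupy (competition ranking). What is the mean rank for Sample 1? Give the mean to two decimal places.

3.00

Sorted (ascending): 329, 400, 427, 580, 580, 632
The 2 values of 580 occupy positions 4–5 → each gets rank 4.
Sample 1 values → pooled ranks: 427→3, 400→2, 580→4
Mean rank = (3 + 2 + 4) / 3 = 3.00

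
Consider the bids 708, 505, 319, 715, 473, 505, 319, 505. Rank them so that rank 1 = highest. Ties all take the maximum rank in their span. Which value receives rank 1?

Sorted (descending): 715, 708, 505, 505, 505, 473, 319, 319
The 3 values of 505 occupy positions 3–5 → each gets rank 5.
The 2 values of 319 occupy positions 7–8 → each gets rank 8.
Rank 1 → value 715.

715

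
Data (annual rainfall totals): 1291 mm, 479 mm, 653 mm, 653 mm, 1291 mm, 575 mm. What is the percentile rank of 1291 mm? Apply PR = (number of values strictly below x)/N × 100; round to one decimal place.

66.7

N = 6.
Strictly below 1291: 4. Equal to 1291: 2.
PR = 4/6 × 100 = 66.7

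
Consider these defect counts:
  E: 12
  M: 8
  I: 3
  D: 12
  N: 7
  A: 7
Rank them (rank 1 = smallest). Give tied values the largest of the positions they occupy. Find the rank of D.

6

Sorted (ascending): 3, 7, 7, 8, 12, 12
The 2 values of 7 occupy positions 2–3 → each gets rank 3.
The 2 values of 12 occupy positions 5–6 → each gets rank 6.
D has value 12 → rank 6.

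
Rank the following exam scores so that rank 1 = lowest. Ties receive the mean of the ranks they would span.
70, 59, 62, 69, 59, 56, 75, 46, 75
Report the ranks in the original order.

Sorted (ascending): 46, 56, 59, 59, 62, 69, 70, 75, 75
The 2 values of 59 occupy positions 3–4 → average rank (3+4)/2 = 3.5.
The 2 values of 75 occupy positions 8–9 → average rank (8+9)/2 = 8.5.

7, 3.5, 5, 6, 3.5, 2, 8.5, 1, 8.5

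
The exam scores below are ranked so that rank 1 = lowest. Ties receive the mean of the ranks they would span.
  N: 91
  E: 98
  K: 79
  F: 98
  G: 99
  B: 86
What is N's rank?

3

Sorted (ascending): 79, 86, 91, 98, 98, 99
The 2 values of 98 occupy positions 4–5 → average rank (4+5)/2 = 4.5.
N has value 91 → rank 3.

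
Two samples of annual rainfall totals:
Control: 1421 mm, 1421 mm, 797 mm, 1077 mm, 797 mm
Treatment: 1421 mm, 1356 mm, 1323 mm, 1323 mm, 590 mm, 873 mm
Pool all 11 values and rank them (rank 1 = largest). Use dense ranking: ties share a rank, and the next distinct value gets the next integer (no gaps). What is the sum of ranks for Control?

Sorted (descending): 1421, 1421, 1421, 1356, 1323, 1323, 1077, 873, 797, 797, 590
The 3 values of 1421 share dense rank 1.
The 2 values of 1323 share dense rank 3.
The 2 values of 797 share dense rank 6.
Remaining distinct values take the next consecutive integers.
Control values → pooled ranks: 1421→1, 1421→1, 797→6, 1077→4, 797→6
Rank sum = 1 + 1 + 6 + 4 + 6 = 18

18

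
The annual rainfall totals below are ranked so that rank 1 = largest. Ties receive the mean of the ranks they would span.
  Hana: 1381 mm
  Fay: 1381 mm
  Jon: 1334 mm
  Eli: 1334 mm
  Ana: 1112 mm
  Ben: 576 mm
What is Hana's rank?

1.5

Sorted (descending): 1381, 1381, 1334, 1334, 1112, 576
The 2 values of 1381 occupy positions 1–2 → average rank (1+2)/2 = 1.5.
The 2 values of 1334 occupy positions 3–4 → average rank (3+4)/2 = 3.5.
Hana has value 1381 mm → rank 1.5.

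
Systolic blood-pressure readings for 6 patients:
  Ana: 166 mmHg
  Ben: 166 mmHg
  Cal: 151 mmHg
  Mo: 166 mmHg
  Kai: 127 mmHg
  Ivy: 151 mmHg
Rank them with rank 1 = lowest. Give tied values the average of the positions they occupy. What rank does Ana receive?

5

Sorted (ascending): 127, 151, 151, 166, 166, 166
The 2 values of 151 occupy positions 2–3 → average rank (2+3)/2 = 2.5.
The 3 values of 166 occupy positions 4–6 → average rank 5.
Ana has value 166 mmHg → rank 5.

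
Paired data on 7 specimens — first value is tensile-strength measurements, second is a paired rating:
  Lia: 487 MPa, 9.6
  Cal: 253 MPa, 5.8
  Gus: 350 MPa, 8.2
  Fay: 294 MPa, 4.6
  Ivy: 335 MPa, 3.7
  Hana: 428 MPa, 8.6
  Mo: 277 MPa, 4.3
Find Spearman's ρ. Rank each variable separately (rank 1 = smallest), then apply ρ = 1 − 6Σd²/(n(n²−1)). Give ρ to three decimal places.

0.679

Ranks of variable 1: 7, 1, 5, 3, 4, 6, 2
Ranks of variable 2: 7, 4, 5, 3, 1, 6, 2
d = r₁ − r₂: 0, -3, 0, 0, 3, 0, 0
d²: 0, 9, 0, 0, 9, 0, 0; Σd² = 18
ρ = 1 − 6·18/(7·48) = 1 − 108/336 = 0.679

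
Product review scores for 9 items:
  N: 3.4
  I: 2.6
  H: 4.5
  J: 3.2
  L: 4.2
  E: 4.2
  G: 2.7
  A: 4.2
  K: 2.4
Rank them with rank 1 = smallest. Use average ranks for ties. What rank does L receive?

Sorted (ascending): 2.4, 2.6, 2.7, 3.2, 3.4, 4.2, 4.2, 4.2, 4.5
The 3 values of 4.2 occupy positions 6–8 → average rank 7.
L has value 4.2 → rank 7.

7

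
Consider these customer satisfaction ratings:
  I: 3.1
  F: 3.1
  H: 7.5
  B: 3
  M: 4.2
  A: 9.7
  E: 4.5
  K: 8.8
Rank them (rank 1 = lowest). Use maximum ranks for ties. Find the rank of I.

3

Sorted (ascending): 3, 3.1, 3.1, 4.2, 4.5, 7.5, 8.8, 9.7
The 2 values of 3.1 occupy positions 2–3 → each gets rank 3.
I has value 3.1 → rank 3.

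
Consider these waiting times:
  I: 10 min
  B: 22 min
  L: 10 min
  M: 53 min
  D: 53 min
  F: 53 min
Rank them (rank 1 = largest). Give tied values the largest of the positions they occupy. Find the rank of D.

Sorted (descending): 53, 53, 53, 22, 10, 10
The 3 values of 53 occupy positions 1–3 → each gets rank 3.
The 2 values of 10 occupy positions 5–6 → each gets rank 6.
D has value 53 min → rank 3.

3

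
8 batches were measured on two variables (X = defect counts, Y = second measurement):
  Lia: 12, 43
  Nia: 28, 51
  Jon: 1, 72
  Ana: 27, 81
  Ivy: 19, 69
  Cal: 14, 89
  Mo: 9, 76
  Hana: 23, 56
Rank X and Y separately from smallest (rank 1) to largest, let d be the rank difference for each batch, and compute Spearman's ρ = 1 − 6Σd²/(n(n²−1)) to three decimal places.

Ranks of variable 1: 3, 8, 1, 7, 5, 4, 2, 6
Ranks of variable 2: 1, 2, 5, 7, 4, 8, 6, 3
d = r₁ − r₂: 2, 6, -4, 0, 1, -4, -4, 3
d²: 4, 36, 16, 0, 1, 16, 16, 9; Σd² = 98
ρ = 1 − 6·98/(8·63) = 1 − 588/504 = -0.167

-0.167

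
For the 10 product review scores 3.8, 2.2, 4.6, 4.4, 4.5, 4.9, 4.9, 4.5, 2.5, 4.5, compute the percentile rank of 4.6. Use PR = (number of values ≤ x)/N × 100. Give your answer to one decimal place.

N = 10.
Strictly below 4.6: 7. Equal to 4.6: 1.
PR = 8/10 × 100 = 80.0

80.0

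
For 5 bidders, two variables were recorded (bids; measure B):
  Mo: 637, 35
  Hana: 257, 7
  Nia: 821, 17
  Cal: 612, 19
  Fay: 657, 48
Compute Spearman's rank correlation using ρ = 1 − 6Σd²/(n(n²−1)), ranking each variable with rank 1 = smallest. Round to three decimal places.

Ranks of variable 1: 3, 1, 5, 2, 4
Ranks of variable 2: 4, 1, 2, 3, 5
d = r₁ − r₂: -1, 0, 3, -1, -1
d²: 1, 0, 9, 1, 1; Σd² = 12
ρ = 1 − 6·12/(5·24) = 1 − 72/120 = 0.400

0.400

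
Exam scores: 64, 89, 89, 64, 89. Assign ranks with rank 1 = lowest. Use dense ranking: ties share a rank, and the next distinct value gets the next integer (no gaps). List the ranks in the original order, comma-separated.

Sorted (ascending): 64, 64, 89, 89, 89
The 2 values of 64 share dense rank 1.
The 3 values of 89 share dense rank 2.

1, 2, 2, 1, 2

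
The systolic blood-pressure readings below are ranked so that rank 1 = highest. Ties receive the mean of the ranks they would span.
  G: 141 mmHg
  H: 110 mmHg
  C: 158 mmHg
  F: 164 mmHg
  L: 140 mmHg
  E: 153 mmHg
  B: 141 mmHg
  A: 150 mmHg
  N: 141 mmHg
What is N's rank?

6

Sorted (descending): 164, 158, 153, 150, 141, 141, 141, 140, 110
The 3 values of 141 occupy positions 5–7 → average rank 6.
N has value 141 mmHg → rank 6.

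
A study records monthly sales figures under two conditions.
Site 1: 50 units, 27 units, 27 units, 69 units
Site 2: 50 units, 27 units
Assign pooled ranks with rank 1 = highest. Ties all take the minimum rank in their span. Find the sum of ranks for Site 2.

6

Sorted (descending): 69, 50, 50, 27, 27, 27
The 2 values of 50 occupy positions 2–3 → each gets rank 2.
The 3 values of 27 occupy positions 4–6 → each gets rank 4.
Site 2 values → pooled ranks: 50→2, 27→4
Rank sum = 2 + 4 = 6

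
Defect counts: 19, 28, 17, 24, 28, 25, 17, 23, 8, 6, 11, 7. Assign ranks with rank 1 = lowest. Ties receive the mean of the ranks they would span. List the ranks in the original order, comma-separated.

7, 11.5, 5.5, 9, 11.5, 10, 5.5, 8, 3, 1, 4, 2

Sorted (ascending): 6, 7, 8, 11, 17, 17, 19, 23, 24, 25, 28, 28
The 2 values of 17 occupy positions 5–6 → average rank (5+6)/2 = 5.5.
The 2 values of 28 occupy positions 11–12 → average rank (11+12)/2 = 11.5.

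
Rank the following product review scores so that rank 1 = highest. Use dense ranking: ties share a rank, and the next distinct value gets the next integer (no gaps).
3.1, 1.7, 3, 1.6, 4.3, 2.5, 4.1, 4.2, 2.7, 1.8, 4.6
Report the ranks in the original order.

5, 10, 6, 11, 2, 8, 4, 3, 7, 9, 1

Sorted (descending): 4.6, 4.3, 4.2, 4.1, 3.1, 3, 2.7, 2.5, 1.8, 1.7, 1.6
No ties — each value takes its position as its rank.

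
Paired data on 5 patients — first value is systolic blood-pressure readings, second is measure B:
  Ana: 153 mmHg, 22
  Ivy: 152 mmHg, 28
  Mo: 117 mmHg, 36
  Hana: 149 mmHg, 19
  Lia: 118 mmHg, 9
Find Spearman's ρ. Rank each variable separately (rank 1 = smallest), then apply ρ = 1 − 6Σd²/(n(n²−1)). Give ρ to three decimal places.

Ranks of variable 1: 5, 4, 1, 3, 2
Ranks of variable 2: 3, 4, 5, 2, 1
d = r₁ − r₂: 2, 0, -4, 1, 1
d²: 4, 0, 16, 1, 1; Σd² = 22
ρ = 1 − 6·22/(5·24) = 1 − 132/120 = -0.100

-0.100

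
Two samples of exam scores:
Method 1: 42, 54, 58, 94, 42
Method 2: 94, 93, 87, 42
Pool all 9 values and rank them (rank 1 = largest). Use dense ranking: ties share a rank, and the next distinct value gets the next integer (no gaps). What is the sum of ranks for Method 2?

12

Sorted (descending): 94, 94, 93, 87, 58, 54, 42, 42, 42
The 2 values of 94 share dense rank 1.
The 3 values of 42 share dense rank 6.
Remaining distinct values take the next consecutive integers.
Method 2 values → pooled ranks: 94→1, 93→2, 87→3, 42→6
Rank sum = 1 + 2 + 3 + 6 = 12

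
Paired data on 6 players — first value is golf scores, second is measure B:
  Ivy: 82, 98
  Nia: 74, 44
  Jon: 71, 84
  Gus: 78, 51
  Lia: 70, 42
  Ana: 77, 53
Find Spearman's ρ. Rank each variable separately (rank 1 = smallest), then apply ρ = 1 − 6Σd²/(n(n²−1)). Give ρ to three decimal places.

Ranks of variable 1: 6, 3, 2, 5, 1, 4
Ranks of variable 2: 6, 2, 5, 3, 1, 4
d = r₁ − r₂: 0, 1, -3, 2, 0, 0
d²: 0, 1, 9, 4, 0, 0; Σd² = 14
ρ = 1 − 6·14/(6·35) = 1 − 84/210 = 0.600

0.600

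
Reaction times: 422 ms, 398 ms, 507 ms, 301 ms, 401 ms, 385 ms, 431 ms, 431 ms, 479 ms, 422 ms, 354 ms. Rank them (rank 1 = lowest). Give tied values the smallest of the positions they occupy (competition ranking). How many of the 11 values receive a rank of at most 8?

Sorted (ascending): 301, 354, 385, 398, 401, 422, 422, 431, 431, 479, 507
The 2 values of 422 occupy positions 6–7 → each gets rank 6.
The 2 values of 431 occupy positions 8–9 → each gets rank 8.
Ranks ≤ 8: {1, 2, 3, 4, 5, 6, 6, 8, 8} → 9 values.

9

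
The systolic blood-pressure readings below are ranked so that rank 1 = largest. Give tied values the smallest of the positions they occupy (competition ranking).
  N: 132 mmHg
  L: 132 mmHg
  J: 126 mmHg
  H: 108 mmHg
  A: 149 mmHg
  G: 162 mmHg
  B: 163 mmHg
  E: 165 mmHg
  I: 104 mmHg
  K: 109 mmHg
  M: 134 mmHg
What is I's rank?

11

Sorted (descending): 165, 163, 162, 149, 134, 132, 132, 126, 109, 108, 104
The 2 values of 132 occupy positions 6–7 → each gets rank 6.
I has value 104 mmHg → rank 11.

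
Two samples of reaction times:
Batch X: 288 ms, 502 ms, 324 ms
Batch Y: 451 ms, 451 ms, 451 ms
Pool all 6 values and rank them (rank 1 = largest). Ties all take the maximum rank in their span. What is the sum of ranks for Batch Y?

12

Sorted (descending): 502, 451, 451, 451, 324, 288
The 3 values of 451 occupy positions 2–4 → each gets rank 4.
Batch Y values → pooled ranks: 451→4, 451→4, 451→4
Rank sum = 4 + 4 + 4 = 12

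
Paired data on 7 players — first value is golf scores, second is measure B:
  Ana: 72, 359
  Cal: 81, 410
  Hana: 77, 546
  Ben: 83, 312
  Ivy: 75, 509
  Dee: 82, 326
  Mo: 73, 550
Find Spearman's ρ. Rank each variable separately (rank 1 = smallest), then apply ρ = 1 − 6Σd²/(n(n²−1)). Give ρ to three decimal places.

Ranks of variable 1: 1, 5, 4, 7, 3, 6, 2
Ranks of variable 2: 3, 4, 6, 1, 5, 2, 7
d = r₁ − r₂: -2, 1, -2, 6, -2, 4, -5
d²: 4, 1, 4, 36, 4, 16, 25; Σd² = 90
ρ = 1 − 6·90/(7·48) = 1 − 540/336 = -0.607

-0.607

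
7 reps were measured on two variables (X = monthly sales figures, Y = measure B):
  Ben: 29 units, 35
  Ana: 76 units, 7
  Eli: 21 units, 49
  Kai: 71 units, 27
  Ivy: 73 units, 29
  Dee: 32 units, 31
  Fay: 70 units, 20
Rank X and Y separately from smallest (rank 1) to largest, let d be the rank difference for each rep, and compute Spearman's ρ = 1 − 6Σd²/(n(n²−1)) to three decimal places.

-0.857

Ranks of variable 1: 2, 7, 1, 5, 6, 3, 4
Ranks of variable 2: 6, 1, 7, 3, 4, 5, 2
d = r₁ − r₂: -4, 6, -6, 2, 2, -2, 2
d²: 16, 36, 36, 4, 4, 4, 4; Σd² = 104
ρ = 1 − 6·104/(7·48) = 1 − 624/336 = -0.857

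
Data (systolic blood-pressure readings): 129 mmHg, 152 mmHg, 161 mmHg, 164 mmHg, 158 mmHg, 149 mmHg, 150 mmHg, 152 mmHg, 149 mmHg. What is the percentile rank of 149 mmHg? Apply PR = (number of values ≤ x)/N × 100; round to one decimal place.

N = 9.
Strictly below 149: 1. Equal to 149: 2.
PR = 3/9 × 100 = 33.3

33.3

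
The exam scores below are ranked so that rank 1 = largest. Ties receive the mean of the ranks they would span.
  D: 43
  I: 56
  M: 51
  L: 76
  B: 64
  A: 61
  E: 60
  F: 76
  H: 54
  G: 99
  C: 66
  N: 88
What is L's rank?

Sorted (descending): 99, 88, 76, 76, 66, 64, 61, 60, 56, 54, 51, 43
The 2 values of 76 occupy positions 3–4 → average rank (3+4)/2 = 3.5.
L has value 76 → rank 3.5.

3.5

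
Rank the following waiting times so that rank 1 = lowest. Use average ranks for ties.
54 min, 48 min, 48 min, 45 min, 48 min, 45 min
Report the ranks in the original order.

Sorted (ascending): 45, 45, 48, 48, 48, 54
The 2 values of 45 occupy positions 1–2 → average rank (1+2)/2 = 1.5.
The 3 values of 48 occupy positions 3–5 → average rank 4.

6, 4, 4, 1.5, 4, 1.5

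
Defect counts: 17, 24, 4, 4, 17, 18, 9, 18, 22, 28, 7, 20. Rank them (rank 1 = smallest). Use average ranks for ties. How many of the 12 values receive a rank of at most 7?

6

Sorted (ascending): 4, 4, 7, 9, 17, 17, 18, 18, 20, 22, 24, 28
The 2 values of 4 occupy positions 1–2 → average rank (1+2)/2 = 1.5.
The 2 values of 17 occupy positions 5–6 → average rank (5+6)/2 = 5.5.
The 2 values of 18 occupy positions 7–8 → average rank (7+8)/2 = 7.5.
Ranks ≤ 7: {1.5, 1.5, 3, 4, 5.5, 5.5} → 6 values.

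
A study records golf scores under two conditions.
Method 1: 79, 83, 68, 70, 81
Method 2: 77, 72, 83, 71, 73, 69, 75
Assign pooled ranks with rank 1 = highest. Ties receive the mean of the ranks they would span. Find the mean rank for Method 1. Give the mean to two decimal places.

6.10

Sorted (descending): 83, 83, 81, 79, 77, 75, 73, 72, 71, 70, 69, 68
The 2 values of 83 occupy positions 1–2 → average rank (1+2)/2 = 1.5.
Method 1 values → pooled ranks: 79→4, 83→1.5, 68→12, 70→10, 81→3
Mean rank = (4 + 1.5 + 12 + 10 + 3) / 5 = 6.10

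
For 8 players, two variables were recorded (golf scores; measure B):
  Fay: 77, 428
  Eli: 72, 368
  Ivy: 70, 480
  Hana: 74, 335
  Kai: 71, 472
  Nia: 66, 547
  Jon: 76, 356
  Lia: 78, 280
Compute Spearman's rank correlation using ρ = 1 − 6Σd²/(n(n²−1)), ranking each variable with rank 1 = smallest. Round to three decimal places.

-0.833

Ranks of variable 1: 7, 4, 2, 5, 3, 1, 6, 8
Ranks of variable 2: 5, 4, 7, 2, 6, 8, 3, 1
d = r₁ − r₂: 2, 0, -5, 3, -3, -7, 3, 7
d²: 4, 0, 25, 9, 9, 49, 9, 49; Σd² = 154
ρ = 1 − 6·154/(8·63) = 1 − 924/504 = -0.833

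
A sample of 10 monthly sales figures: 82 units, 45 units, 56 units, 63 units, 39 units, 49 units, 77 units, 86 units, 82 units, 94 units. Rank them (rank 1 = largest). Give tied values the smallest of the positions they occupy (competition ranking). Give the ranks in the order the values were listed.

3, 9, 7, 6, 10, 8, 5, 2, 3, 1

Sorted (descending): 94, 86, 82, 82, 77, 63, 56, 49, 45, 39
The 2 values of 82 occupy positions 3–4 → each gets rank 3.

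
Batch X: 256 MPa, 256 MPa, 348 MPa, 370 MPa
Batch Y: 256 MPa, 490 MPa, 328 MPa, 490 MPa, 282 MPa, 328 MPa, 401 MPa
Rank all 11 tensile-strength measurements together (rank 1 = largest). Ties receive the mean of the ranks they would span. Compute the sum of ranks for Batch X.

Sorted (descending): 490, 490, 401, 370, 348, 328, 328, 282, 256, 256, 256
The 2 values of 490 occupy positions 1–2 → average rank (1+2)/2 = 1.5.
The 2 values of 328 occupy positions 6–7 → average rank (6+7)/2 = 6.5.
The 3 values of 256 occupy positions 9–11 → average rank 10.
Batch X values → pooled ranks: 256→10, 256→10, 348→5, 370→4
Rank sum = 10 + 10 + 5 + 4 = 29

29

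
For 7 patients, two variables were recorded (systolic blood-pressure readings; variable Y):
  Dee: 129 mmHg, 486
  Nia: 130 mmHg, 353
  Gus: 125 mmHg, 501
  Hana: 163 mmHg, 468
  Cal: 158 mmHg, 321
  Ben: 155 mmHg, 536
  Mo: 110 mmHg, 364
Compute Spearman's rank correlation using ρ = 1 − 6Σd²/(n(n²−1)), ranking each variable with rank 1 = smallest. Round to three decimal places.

Ranks of variable 1: 3, 4, 2, 7, 6, 5, 1
Ranks of variable 2: 5, 2, 6, 4, 1, 7, 3
d = r₁ − r₂: -2, 2, -4, 3, 5, -2, -2
d²: 4, 4, 16, 9, 25, 4, 4; Σd² = 66
ρ = 1 − 6·66/(7·48) = 1 − 396/336 = -0.179

-0.179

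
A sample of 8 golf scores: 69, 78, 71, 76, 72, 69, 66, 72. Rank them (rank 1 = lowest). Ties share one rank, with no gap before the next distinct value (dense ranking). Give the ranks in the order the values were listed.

2, 6, 3, 5, 4, 2, 1, 4

Sorted (ascending): 66, 69, 69, 71, 72, 72, 76, 78
The 2 values of 69 share dense rank 2.
The 2 values of 72 share dense rank 4.
Remaining distinct values take the next consecutive integers.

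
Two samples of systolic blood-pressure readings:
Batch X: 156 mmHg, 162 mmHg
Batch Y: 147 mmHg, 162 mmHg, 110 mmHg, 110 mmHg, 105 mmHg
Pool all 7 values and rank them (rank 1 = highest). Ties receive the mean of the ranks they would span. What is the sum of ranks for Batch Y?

Sorted (descending): 162, 162, 156, 147, 110, 110, 105
The 2 values of 162 occupy positions 1–2 → average rank (1+2)/2 = 1.5.
The 2 values of 110 occupy positions 5–6 → average rank (5+6)/2 = 5.5.
Batch Y values → pooled ranks: 147→4, 162→1.5, 110→5.5, 110→5.5, 105→7
Rank sum = 4 + 1.5 + 5.5 + 5.5 + 7 = 23.5

23.5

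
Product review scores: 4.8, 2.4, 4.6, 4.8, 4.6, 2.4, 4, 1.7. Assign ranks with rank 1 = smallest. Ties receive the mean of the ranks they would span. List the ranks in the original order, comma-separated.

7.5, 2.5, 5.5, 7.5, 5.5, 2.5, 4, 1

Sorted (ascending): 1.7, 2.4, 2.4, 4, 4.6, 4.6, 4.8, 4.8
The 2 values of 2.4 occupy positions 2–3 → average rank (2+3)/2 = 2.5.
The 2 values of 4.6 occupy positions 5–6 → average rank (5+6)/2 = 5.5.
The 2 values of 4.8 occupy positions 7–8 → average rank (7+8)/2 = 7.5.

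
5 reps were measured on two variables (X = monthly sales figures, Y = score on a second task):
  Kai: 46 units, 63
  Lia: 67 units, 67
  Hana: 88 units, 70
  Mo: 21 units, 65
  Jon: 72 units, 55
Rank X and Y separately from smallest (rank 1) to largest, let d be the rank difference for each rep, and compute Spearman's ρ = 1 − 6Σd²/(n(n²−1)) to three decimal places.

Ranks of variable 1: 2, 3, 5, 1, 4
Ranks of variable 2: 2, 4, 5, 3, 1
d = r₁ − r₂: 0, -1, 0, -2, 3
d²: 0, 1, 0, 4, 9; Σd² = 14
ρ = 1 − 6·14/(5·24) = 1 − 84/120 = 0.300

0.300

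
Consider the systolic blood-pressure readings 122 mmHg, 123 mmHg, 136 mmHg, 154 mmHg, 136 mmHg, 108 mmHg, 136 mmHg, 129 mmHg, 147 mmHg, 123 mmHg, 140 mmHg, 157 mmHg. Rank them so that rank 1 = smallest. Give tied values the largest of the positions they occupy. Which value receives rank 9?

140

Sorted (ascending): 108, 122, 123, 123, 129, 136, 136, 136, 140, 147, 154, 157
The 2 values of 123 occupy positions 3–4 → each gets rank 4.
The 3 values of 136 occupy positions 6–8 → each gets rank 8.
Rank 9 → value 140.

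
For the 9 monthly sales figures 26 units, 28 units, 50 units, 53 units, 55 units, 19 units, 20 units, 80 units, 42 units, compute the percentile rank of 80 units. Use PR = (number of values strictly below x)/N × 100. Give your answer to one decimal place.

88.9

N = 9.
Strictly below 80: 8. Equal to 80: 1.
PR = 8/9 × 100 = 88.9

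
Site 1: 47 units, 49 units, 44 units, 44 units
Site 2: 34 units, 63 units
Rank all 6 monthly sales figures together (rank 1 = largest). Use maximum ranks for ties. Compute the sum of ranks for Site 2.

7

Sorted (descending): 63, 49, 47, 44, 44, 34
The 2 values of 44 occupy positions 4–5 → each gets rank 5.
Site 2 values → pooled ranks: 34→6, 63→1
Rank sum = 6 + 1 = 7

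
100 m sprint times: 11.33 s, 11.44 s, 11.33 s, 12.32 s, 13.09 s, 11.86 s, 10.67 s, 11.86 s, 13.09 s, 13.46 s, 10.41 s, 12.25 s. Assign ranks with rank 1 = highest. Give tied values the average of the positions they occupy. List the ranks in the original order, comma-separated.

Sorted (descending): 13.46, 13.09, 13.09, 12.32, 12.25, 11.86, 11.86, 11.44, 11.33, 11.33, 10.67, 10.41
The 2 values of 13.09 occupy positions 2–3 → average rank (2+3)/2 = 2.5.
The 2 values of 11.86 occupy positions 6–7 → average rank (6+7)/2 = 6.5.
The 2 values of 11.33 occupy positions 9–10 → average rank (9+10)/2 = 9.5.

9.5, 8, 9.5, 4, 2.5, 6.5, 11, 6.5, 2.5, 1, 12, 5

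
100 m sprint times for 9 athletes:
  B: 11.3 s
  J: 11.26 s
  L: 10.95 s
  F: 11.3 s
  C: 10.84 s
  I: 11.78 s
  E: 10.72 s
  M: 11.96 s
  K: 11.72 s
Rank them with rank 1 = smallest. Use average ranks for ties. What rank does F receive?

5.5

Sorted (ascending): 10.72, 10.84, 10.95, 11.26, 11.3, 11.3, 11.72, 11.78, 11.96
The 2 values of 11.3 occupy positions 5–6 → average rank (5+6)/2 = 5.5.
F has value 11.3 s → rank 5.5.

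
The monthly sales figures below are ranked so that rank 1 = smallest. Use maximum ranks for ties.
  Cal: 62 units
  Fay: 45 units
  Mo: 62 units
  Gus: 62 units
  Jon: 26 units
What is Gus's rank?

Sorted (ascending): 26, 45, 62, 62, 62
The 3 values of 62 occupy positions 3–5 → each gets rank 5.
Gus has value 62 units → rank 5.

5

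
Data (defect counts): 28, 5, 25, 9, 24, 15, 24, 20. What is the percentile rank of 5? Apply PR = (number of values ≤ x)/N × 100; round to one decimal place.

12.5

N = 8.
Strictly below 5: 0. Equal to 5: 1.
PR = 1/8 × 100 = 12.5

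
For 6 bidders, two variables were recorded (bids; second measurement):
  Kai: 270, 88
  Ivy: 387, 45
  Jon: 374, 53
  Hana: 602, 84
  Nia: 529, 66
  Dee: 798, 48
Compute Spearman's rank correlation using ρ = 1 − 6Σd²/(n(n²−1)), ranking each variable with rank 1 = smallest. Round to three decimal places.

Ranks of variable 1: 1, 3, 2, 5, 4, 6
Ranks of variable 2: 6, 1, 3, 5, 4, 2
d = r₁ − r₂: -5, 2, -1, 0, 0, 4
d²: 25, 4, 1, 0, 0, 16; Σd² = 46
ρ = 1 − 6·46/(6·35) = 1 − 276/210 = -0.314

-0.314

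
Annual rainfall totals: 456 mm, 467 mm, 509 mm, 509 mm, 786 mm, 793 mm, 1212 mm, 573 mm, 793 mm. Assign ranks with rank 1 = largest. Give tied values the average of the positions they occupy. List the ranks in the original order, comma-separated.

9, 8, 6.5, 6.5, 4, 2.5, 1, 5, 2.5

Sorted (descending): 1212, 793, 793, 786, 573, 509, 509, 467, 456
The 2 values of 793 occupy positions 2–3 → average rank (2+3)/2 = 2.5.
The 2 values of 509 occupy positions 6–7 → average rank (6+7)/2 = 6.5.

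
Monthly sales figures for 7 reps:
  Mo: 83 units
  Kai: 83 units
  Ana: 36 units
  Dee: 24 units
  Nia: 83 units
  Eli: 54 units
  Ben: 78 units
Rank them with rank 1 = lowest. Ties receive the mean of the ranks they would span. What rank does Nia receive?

Sorted (ascending): 24, 36, 54, 78, 83, 83, 83
The 3 values of 83 occupy positions 5–7 → average rank 6.
Nia has value 83 units → rank 6.

6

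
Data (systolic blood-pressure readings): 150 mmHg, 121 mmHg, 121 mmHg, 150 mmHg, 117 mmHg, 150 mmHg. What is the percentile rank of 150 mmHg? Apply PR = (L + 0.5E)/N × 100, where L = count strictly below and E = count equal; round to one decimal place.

75.0

N = 6.
Strictly below 150: 3. Equal to 150: 3.
PR = (3 + 0.5·3)/6 × 100 = 75.0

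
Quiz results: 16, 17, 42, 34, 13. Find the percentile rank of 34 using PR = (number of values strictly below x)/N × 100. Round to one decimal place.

N = 5.
Strictly below 34: 3. Equal to 34: 1.
PR = 3/5 × 100 = 60.0

60.0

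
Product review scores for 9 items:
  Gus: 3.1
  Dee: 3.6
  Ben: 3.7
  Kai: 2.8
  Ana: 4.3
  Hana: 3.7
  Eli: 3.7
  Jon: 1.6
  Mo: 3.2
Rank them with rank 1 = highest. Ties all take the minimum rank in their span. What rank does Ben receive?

Sorted (descending): 4.3, 3.7, 3.7, 3.7, 3.6, 3.2, 3.1, 2.8, 1.6
The 3 values of 3.7 occupy positions 2–4 → each gets rank 2.
Ben has value 3.7 → rank 2.

2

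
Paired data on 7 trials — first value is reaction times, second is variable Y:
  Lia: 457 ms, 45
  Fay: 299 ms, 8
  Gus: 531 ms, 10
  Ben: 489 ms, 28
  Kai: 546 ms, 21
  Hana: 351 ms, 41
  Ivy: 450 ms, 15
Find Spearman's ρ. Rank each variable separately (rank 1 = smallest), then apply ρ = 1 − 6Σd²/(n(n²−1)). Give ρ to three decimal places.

Ranks of variable 1: 4, 1, 6, 5, 7, 2, 3
Ranks of variable 2: 7, 1, 2, 5, 4, 6, 3
d = r₁ − r₂: -3, 0, 4, 0, 3, -4, 0
d²: 9, 0, 16, 0, 9, 16, 0; Σd² = 50
ρ = 1 − 6·50/(7·48) = 1 − 300/336 = 0.107

0.107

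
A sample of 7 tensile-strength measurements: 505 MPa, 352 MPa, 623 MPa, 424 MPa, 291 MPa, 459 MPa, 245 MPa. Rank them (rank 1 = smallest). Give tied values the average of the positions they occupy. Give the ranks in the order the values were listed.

Sorted (ascending): 245, 291, 352, 424, 459, 505, 623
No ties — each value takes its position as its rank.

6, 3, 7, 4, 2, 5, 1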